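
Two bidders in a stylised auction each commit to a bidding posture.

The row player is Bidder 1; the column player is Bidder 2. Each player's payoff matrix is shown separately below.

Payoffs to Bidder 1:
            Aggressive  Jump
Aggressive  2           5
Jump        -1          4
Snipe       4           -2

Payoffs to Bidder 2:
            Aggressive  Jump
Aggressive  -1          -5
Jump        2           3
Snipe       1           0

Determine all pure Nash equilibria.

The unique pure-strategy Nash equilibrium is (Snipe, Aggressive).

(Aggressive, Aggressive): Bidder 1 can switch to Snipe (2 → 4). Not NE.
(Aggressive, Jump): Bidder 2 can switch to Aggressive (-5 → -1). Not NE.
(Jump, Aggressive): Bidder 1 can switch to Aggressive (-1 → 2). Not NE.
(Jump, Jump): Bidder 1 can switch to Aggressive (4 → 5). Not NE.
(Snipe, Aggressive): Bidder 1 gets 4, best alternative 2; Bidder 2 gets 1, best alternative 0. No profitable deviation — NE.
(Snipe, Jump): Bidder 1 can switch to Aggressive (-2 → 5). Not NE.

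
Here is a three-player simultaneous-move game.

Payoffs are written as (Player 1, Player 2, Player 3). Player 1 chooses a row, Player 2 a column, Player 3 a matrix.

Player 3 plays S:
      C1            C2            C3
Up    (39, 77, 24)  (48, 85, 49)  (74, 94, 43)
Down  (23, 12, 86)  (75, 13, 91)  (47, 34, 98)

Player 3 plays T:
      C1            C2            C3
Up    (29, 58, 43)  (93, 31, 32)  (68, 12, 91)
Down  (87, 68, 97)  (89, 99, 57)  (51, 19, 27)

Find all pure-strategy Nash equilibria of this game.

This game has no pure Nash equilibrium.

(Up, C1, S): Player 2 can switch to C2 (77 → 85). Not NE.
(Up, C1, T): Player 1 can switch to Down (29 → 87). Not NE.
(Up, C2, S): Player 1 can switch to Down (48 → 75). Not NE.
(Up, C2, T): Player 2 can switch to C1 (31 → 58). Not NE.
(Up, C3, S): Player 3 can switch to T (43 → 91). Not NE.
(Up, C3, T): Player 2 can switch to C1 (12 → 58). Not NE.
(The remaining 6 profiles each have a profitable deviation by the same check.)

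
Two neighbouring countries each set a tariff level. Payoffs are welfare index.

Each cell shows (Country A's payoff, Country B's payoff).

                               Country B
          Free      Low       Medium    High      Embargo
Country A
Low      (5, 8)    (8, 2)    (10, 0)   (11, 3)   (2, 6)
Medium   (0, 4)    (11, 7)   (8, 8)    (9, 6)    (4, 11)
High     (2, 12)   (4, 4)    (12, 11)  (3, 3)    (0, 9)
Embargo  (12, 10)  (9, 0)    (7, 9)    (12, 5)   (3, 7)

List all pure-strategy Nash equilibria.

Pure-strategy Nash equilibria: (Medium, Embargo), (Embargo, Free)

Country A against Free: payoffs 5, 0, 2, 12 → best response Embargo.
Country A against Low: payoffs 8, 11, 4, 9 → best response Medium.
Country A against Medium: payoffs 10, 8, 12, 7 → best response High.
Country A against High: payoffs 11, 9, 3, 12 → best response Embargo.
Country A against Embargo: payoffs 2, 4, 0, 3 → best response Medium.
Country B against Low: payoffs 8, 2, 0, 3, 6 → best response Free.
Country B against Medium: payoffs 4, 7, 8, 6, 11 → best response Embargo.
Country B against High: payoffs 12, 4, 11, 3, 9 → best response Free.
Country B against Embargo: payoffs 10, 0, 9, 5, 7 → best response Free.
Mutual best responses: (Medium, Embargo); (Embargo, Free).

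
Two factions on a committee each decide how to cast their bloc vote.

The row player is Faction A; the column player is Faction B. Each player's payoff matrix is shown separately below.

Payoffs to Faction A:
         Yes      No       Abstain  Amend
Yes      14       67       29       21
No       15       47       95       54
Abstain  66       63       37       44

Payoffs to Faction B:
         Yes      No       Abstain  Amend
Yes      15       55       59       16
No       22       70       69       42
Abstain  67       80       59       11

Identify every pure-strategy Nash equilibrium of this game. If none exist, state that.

Mark each player's best response to every combination of opponents' strategies; a profile where every player is best-responding is a pure Nash equilibrium.
Faction A against Yes: payoffs 14, 15, 66 → best response Abstain.
Faction A against No: payoffs 67, 47, 63 → best response Yes.
Faction A against Abstain: payoffs 29, 95, 37 → best response No.
Faction A against Amend: payoffs 21, 54, 44 → best response No.
Faction B against Yes: payoffs 15, 55, 59, 16 → best response Abstain.
Faction B against No: payoffs 22, 70, 69, 42 → best response No.
Faction B against Abstain: payoffs 67, 80, 59, 11 → best response No.
No profile is a mutual best response for all players.

This game has no pure Nash equilibrium.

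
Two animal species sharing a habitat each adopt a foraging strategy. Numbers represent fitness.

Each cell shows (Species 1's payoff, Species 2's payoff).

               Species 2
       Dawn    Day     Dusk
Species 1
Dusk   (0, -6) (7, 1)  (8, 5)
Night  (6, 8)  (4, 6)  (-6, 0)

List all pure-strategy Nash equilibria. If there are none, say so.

(Dusk, Dawn): Species 1 can switch to Night (0 → 6). Not NE.
(Dusk, Day): Species 2 can switch to Dusk (1 → 5). Not NE.
(Dusk, Dusk): Species 1 gets 8, best alternative -6; Species 2 gets 5, best alternative 1. No profitable deviation — NE.
(Night, Dawn): Species 1 gets 6, best alternative 0; Species 2 gets 8, best alternative 6. No profitable deviation — NE.
(Night, Day): Species 1 can switch to Dusk (4 → 7). Not NE.
(Night, Dusk): Species 1 can switch to Dusk (-6 → 8). Not NE.

The pure Nash equilibria are (Dusk, Dusk); (Night, Dawn).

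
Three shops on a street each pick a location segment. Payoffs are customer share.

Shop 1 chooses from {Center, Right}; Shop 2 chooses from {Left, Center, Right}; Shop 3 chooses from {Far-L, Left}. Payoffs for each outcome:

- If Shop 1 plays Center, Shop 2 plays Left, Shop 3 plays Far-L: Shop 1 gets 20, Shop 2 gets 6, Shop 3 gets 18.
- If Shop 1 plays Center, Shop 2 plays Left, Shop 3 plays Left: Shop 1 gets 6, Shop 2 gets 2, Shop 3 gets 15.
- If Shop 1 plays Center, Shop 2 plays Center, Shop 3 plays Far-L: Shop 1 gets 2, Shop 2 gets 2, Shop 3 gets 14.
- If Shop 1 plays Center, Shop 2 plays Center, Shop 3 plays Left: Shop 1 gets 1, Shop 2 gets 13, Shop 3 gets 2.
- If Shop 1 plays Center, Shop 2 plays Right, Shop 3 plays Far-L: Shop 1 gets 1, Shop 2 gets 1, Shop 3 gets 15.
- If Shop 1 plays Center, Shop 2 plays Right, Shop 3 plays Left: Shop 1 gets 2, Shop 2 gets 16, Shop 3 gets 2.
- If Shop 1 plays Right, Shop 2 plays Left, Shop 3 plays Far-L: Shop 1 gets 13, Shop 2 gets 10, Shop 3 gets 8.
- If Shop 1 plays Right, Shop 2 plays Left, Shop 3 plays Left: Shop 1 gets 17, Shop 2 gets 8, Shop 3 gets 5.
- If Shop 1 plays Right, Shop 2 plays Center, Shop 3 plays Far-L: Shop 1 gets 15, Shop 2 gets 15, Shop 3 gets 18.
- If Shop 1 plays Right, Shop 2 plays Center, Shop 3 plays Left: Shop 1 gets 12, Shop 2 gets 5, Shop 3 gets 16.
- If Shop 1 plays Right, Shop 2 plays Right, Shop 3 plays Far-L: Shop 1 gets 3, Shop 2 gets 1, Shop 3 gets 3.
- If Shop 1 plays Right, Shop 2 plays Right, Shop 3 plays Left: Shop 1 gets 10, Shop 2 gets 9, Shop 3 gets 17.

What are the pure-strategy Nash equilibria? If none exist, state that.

Mark each player's best response to every combination of opponents' strategies; a profile where every player is best-responding is a pure Nash equilibrium.
Shop 1 against (Left, Far-L): payoffs 20, 13 → best response Center.
Shop 1 against (Left, Left): payoffs 6, 17 → best response Right.
Shop 1 against (Center, Far-L): payoffs 2, 15 → best response Right.
Shop 1 against (Center, Left): payoffs 1, 12 → best response Right.
Shop 1 against (Right, Far-L): payoffs 1, 3 → best response Right.
Shop 1 against (Right, Left): payoffs 2, 10 → best response Right.
Shop 2 against (Center, Far-L): payoffs 6, 2, 1 → best response Left.
Shop 2 against (Center, Left): payoffs 2, 13, 16 → best response Right.
Shop 2 against (Right, Far-L): payoffs 10, 15, 1 → best response Center.
Shop 2 against (Right, Left): payoffs 8, 5, 9 → best response Right.
Shop 3 against (Center, Left): payoffs 18, 15 → best response Far-L.
Shop 3 against (Center, Center): payoffs 14, 2 → best response Far-L.
Shop 3 against (Center, Right): payoffs 15, 2 → best response Far-L.
Shop 3 against (Right, Left): payoffs 8, 5 → best response Far-L.
Shop 3 against (Right, Center): payoffs 18, 16 → best response Far-L.
Shop 3 against (Right, Right): payoffs 3, 17 → best response Left.
Mutual best responses: (Center, Left, Far-L); (Right, Center, Far-L); (Right, Right, Left).

(Center, Left, Far-L) and (Right, Center, Far-L) and (Right, Right, Left)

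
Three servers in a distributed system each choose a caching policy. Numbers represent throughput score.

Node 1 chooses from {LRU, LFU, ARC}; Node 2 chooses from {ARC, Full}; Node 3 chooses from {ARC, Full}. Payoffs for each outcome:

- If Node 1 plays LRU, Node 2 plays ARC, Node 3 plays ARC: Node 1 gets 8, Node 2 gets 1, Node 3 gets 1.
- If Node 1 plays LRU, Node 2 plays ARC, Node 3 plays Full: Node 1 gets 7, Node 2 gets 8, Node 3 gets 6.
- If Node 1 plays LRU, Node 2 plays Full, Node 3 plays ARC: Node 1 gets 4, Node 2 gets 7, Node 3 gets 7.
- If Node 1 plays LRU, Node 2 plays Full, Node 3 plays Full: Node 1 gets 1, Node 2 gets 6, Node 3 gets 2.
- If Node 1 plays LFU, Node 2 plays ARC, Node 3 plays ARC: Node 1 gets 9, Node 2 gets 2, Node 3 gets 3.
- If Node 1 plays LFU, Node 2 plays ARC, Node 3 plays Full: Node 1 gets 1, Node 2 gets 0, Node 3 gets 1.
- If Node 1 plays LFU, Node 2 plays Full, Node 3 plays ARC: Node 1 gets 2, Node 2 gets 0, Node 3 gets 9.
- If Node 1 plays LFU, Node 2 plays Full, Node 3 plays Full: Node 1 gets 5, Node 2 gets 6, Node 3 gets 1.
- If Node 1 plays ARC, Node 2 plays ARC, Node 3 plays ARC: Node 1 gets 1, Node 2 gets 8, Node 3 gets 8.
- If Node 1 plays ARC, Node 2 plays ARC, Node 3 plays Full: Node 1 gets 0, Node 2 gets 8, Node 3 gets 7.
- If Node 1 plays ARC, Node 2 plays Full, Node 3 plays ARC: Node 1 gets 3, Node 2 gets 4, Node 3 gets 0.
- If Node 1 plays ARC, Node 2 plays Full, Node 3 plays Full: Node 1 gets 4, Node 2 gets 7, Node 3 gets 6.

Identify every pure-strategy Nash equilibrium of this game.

The pure Nash equilibria are (LRU, ARC, Full) and (LRU, Full, ARC) and (LFU, ARC, ARC).

(LRU, ARC, ARC): Node 1 can switch to LFU (8 → 9). Not NE.
(LRU, ARC, Full): Node 1 gets 7, best alternative 1; Node 2 gets 8, best alternative 6; Node 3 gets 6, best alternative 1. No profitable deviation — NE.
(LRU, Full, ARC): Node 1 gets 4, best alternative 3; Node 2 gets 7, best alternative 1; Node 3 gets 7, best alternative 2. No profitable deviation — NE.
(LRU, Full, Full): Node 1 can switch to LFU (1 → 5). Not NE.
(LFU, ARC, ARC): Node 1 gets 9, best alternative 8; Node 2 gets 2, best alternative 0; Node 3 gets 3, best alternative 1. No profitable deviation — NE.
(LFU, ARC, Full): Node 1 can switch to LRU (1 → 7). Not NE.
(LFU, Full, ARC): Node 1 can switch to LRU (2 → 4). Not NE.
(LFU, Full, Full): Node 3 can switch to ARC (1 → 9). Not NE.
(ARC, ARC, ARC): Node 1 can switch to LRU (1 → 8). Not NE.
(The remaining 3 profiles each have a profitable deviation by the same check.)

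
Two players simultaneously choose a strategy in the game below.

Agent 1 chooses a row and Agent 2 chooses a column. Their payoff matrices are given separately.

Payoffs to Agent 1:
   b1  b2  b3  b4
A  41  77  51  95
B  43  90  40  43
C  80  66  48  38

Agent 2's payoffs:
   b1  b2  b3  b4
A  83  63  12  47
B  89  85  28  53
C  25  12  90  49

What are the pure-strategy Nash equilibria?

There is no pure-strategy Nash equilibrium.

Agent 1 against b1: payoffs 41, 43, 80 → best response C.
Agent 1 against b2: payoffs 77, 90, 66 → best response B.
Agent 1 against b3: payoffs 51, 40, 48 → best response A.
Agent 1 against b4: payoffs 95, 43, 38 → best response A.
Agent 2 against A: payoffs 83, 63, 12, 47 → best response b1.
Agent 2 against B: payoffs 89, 85, 28, 53 → best response b1.
Agent 2 against C: payoffs 25, 12, 90, 49 → best response b3.
No profile is a mutual best response for all players.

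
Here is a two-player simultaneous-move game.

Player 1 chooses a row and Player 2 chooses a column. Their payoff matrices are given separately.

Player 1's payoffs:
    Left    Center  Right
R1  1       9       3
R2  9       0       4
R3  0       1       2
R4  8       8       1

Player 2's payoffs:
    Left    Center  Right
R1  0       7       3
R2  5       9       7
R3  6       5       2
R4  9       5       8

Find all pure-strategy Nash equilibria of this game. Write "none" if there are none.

Player 1 against Left: payoffs 1, 9, 0, 8 → best response R2.
Player 1 against Center: payoffs 9, 0, 1, 8 → best response R1.
Player 1 against Right: payoffs 3, 4, 2, 1 → best response R2.
Player 2 against R1: payoffs 0, 7, 3 → best response Center.
Player 2 against R2: payoffs 5, 9, 7 → best response Center.
Player 2 against R3: payoffs 6, 5, 2 → best response Left.
Player 2 against R4: payoffs 9, 5, 8 → best response Left.
Mutual best responses: (R1, Center).

The unique pure-strategy Nash equilibrium is (R1, Center).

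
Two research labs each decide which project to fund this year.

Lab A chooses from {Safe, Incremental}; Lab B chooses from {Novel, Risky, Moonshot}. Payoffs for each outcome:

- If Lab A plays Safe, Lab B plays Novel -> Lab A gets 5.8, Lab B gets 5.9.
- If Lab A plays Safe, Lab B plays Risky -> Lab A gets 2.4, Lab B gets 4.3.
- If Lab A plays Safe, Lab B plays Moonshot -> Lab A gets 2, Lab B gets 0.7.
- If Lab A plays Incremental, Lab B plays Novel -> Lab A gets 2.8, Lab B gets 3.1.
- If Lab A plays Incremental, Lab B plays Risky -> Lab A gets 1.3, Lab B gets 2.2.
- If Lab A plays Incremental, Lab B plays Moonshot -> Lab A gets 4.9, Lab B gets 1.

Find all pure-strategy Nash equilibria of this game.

(Safe, Novel): Lab A gets 5.8, best alternative 2.8; Lab B gets 5.9, best alternative 4.3. No profitable deviation — NE.
(Safe, Risky): Lab B can switch to Novel (4.3 → 5.9). Not NE.
(Safe, Moonshot): Lab A can switch to Incremental (2 → 4.9). Not NE.
(Incremental, Novel): Lab A can switch to Safe (2.8 → 5.8). Not NE.
(Incremental, Risky): Lab A can switch to Safe (1.3 → 2.4). Not NE.
(Incremental, Moonshot): Lab B can switch to Novel (1 → 3.1). Not NE.

Pure NE: (Safe, Novel)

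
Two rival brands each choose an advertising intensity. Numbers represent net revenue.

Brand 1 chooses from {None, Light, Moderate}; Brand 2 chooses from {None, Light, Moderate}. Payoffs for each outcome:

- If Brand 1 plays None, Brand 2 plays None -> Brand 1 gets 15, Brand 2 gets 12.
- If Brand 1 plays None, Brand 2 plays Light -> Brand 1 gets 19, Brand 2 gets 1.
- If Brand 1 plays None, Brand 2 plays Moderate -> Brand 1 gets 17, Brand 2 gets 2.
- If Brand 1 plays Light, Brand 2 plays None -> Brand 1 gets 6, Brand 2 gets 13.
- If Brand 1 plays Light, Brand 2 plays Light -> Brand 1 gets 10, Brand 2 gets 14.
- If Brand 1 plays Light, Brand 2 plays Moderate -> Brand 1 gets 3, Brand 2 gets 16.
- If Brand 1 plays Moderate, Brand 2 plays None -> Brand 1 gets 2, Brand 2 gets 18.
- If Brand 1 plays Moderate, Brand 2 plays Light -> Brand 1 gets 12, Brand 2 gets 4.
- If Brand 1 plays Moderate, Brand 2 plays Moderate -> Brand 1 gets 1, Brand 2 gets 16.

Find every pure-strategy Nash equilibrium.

(None, None)

Mark each player's best response to every combination of opponents' strategies; a profile where every player is best-responding is a pure Nash equilibrium.
Brand 1 against None: payoffs 15, 6, 2 → best response None.
Brand 1 against Light: payoffs 19, 10, 12 → best response None.
Brand 1 against Moderate: payoffs 17, 3, 1 → best response None.
Brand 2 against None: payoffs 12, 1, 2 → best response None.
Brand 2 against Light: payoffs 13, 14, 16 → best response Moderate.
Brand 2 against Moderate: payoffs 18, 4, 16 → best response None.
Mutual best responses: (None, None).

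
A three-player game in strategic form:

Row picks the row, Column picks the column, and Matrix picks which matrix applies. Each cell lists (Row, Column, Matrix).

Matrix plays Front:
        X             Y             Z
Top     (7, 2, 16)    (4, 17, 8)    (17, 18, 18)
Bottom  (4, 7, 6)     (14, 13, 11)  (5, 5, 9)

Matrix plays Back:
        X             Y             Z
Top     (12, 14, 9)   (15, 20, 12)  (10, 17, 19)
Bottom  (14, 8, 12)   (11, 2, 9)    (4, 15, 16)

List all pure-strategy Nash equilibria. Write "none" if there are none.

(Top, X, Front): Column can switch to Y (2 → 17). Not NE.
(Top, X, Back): Row can switch to Bottom (12 → 14). Not NE.
(Top, Y, Front): Row can switch to Bottom (4 → 14). Not NE.
(Top, Y, Back): Row gets 15, best alternative 11; Column gets 20, best alternative 17; Matrix gets 12, best alternative 8. No profitable deviation — NE.
(Top, Z, Front): Matrix can switch to Back (18 → 19). Not NE.
(Top, Z, Back): Column can switch to Y (17 → 20). Not NE.
(Bottom, X, Front): Row can switch to Top (4 → 7). Not NE.
(Bottom, X, Back): Column can switch to Z (8 → 15). Not NE.
(Bottom, Y, Front): Row gets 14, best alternative 4; Column gets 13, best alternative 7; Matrix gets 11, best alternative 9. No profitable deviation — NE.
(Bottom, Y, Back): Row can switch to Top (11 → 15). Not NE.
(Bottom, Z, Front): Row can switch to Top (5 → 17). Not NE.
(Bottom, Z, Back): Row can switch to Top (4 → 10). Not NE.

Pure-strategy Nash equilibria: (Top, Y, Back); (Bottom, Y, Front)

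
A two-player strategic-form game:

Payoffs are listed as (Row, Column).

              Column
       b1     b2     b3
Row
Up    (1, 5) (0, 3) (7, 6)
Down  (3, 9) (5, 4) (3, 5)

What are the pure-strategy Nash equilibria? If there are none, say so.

The pure Nash equilibria are (Up, b3); (Down, b1).

Row against b1: payoffs 1, 3 → best response Down.
Row against b2: payoffs 0, 5 → best response Down.
Row against b3: payoffs 7, 3 → best response Up.
Column against Up: payoffs 5, 3, 6 → best response b3.
Column against Down: payoffs 9, 4, 5 → best response b1.
Mutual best responses: (Up, b3); (Down, b1).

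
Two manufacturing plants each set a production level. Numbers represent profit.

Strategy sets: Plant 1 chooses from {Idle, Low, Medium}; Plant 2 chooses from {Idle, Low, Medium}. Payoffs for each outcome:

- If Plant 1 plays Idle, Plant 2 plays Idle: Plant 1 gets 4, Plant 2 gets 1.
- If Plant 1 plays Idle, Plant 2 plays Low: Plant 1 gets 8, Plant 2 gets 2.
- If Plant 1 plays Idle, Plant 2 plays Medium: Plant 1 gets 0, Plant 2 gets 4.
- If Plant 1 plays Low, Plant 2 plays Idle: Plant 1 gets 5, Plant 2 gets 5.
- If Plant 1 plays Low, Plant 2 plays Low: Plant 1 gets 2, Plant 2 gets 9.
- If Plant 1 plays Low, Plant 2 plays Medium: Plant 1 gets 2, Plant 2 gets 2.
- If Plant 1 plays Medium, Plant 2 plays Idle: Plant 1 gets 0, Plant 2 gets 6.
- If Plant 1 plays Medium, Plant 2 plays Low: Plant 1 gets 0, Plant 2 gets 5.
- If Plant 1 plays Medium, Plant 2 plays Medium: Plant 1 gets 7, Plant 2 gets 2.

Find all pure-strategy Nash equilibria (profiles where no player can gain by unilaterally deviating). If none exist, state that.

Plant 1 against Idle: payoffs 4, 5, 0 → best response Low.
Plant 1 against Low: payoffs 8, 2, 0 → best response Idle.
Plant 1 against Medium: payoffs 0, 2, 7 → best response Medium.
Plant 2 against Idle: payoffs 1, 2, 4 → best response Medium.
Plant 2 against Low: payoffs 5, 9, 2 → best response Low.
Plant 2 against Medium: payoffs 6, 5, 2 → best response Idle.
No profile is a mutual best response for all players.

none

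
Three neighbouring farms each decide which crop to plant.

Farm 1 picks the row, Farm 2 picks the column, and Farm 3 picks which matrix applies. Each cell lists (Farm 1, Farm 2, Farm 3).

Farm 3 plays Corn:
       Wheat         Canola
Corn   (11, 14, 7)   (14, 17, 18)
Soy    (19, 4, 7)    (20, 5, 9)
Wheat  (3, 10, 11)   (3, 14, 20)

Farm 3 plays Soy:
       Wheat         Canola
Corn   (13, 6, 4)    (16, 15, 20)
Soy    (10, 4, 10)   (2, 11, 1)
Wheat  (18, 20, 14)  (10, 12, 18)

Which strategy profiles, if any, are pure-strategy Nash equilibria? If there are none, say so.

The pure Nash equilibria are (Corn, Canola, Soy) and (Soy, Canola, Corn) and (Wheat, Wheat, Soy).

Farm 1 against (Wheat, Corn): payoffs 11, 19, 3 → best response Soy.
Farm 1 against (Wheat, Soy): payoffs 13, 10, 18 → best response Wheat.
Farm 1 against (Canola, Corn): payoffs 14, 20, 3 → best response Soy.
Farm 1 against (Canola, Soy): payoffs 16, 2, 10 → best response Corn.
Farm 2 against (Corn, Corn): payoffs 14, 17 → best response Canola.
Farm 2 against (Corn, Soy): payoffs 6, 15 → best response Canola.
Farm 2 against (Soy, Corn): payoffs 4, 5 → best response Canola.
Farm 2 against (Soy, Soy): payoffs 4, 11 → best response Canola.
Farm 2 against (Wheat, Corn): payoffs 10, 14 → best response Canola.
Farm 2 against (Wheat, Soy): payoffs 20, 12 → best response Wheat.
Farm 3 against (Corn, Wheat): payoffs 7, 4 → best response Corn.
Farm 3 against (Corn, Canola): payoffs 18, 20 → best response Soy.
Farm 3 against (Soy, Wheat): payoffs 7, 10 → best response Soy.
Farm 3 against (Soy, Canola): payoffs 9, 1 → best response Corn.
Farm 3 against (Wheat, Wheat): payoffs 11, 14 → best response Soy.
Farm 3 against (Wheat, Canola): payoffs 20, 18 → best response Corn.
Mutual best responses: (Corn, Canola, Soy); (Soy, Canola, Corn); (Wheat, Wheat, Soy).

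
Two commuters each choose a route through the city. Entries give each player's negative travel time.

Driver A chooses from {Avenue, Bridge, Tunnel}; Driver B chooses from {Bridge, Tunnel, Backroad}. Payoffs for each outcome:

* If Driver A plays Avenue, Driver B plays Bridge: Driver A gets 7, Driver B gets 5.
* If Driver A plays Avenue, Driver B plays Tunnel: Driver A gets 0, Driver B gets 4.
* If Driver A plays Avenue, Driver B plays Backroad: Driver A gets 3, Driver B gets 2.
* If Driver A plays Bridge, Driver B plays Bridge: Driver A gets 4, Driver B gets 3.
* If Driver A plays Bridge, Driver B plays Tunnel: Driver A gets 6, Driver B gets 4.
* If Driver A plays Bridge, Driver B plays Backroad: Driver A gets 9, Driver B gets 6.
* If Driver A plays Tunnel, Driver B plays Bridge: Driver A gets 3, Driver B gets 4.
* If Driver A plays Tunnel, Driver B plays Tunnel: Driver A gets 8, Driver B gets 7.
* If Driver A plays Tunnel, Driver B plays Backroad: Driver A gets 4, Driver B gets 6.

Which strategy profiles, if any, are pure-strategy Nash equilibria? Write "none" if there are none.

(Avenue, Bridge); (Bridge, Backroad); (Tunnel, Tunnel)

(Avenue, Bridge): Driver A gets 7, best alternative 4; Driver B gets 5, best alternative 4. No profitable deviation — NE.
(Avenue, Tunnel): Driver A can switch to Bridge (0 → 6). Not NE.
(Avenue, Backroad): Driver A can switch to Bridge (3 → 9). Not NE.
(Bridge, Bridge): Driver A can switch to Avenue (4 → 7). Not NE.
(Bridge, Tunnel): Driver A can switch to Tunnel (6 → 8). Not NE.
(Bridge, Backroad): Driver A gets 9, best alternative 4; Driver B gets 6, best alternative 4. No profitable deviation — NE.
(Tunnel, Bridge): Driver A can switch to Avenue (3 → 7). Not NE.
(Tunnel, Tunnel): Driver A gets 8, best alternative 6; Driver B gets 7, best alternative 6. No profitable deviation — NE.
(Tunnel, Backroad): Driver A can switch to Bridge (4 → 9). Not NE.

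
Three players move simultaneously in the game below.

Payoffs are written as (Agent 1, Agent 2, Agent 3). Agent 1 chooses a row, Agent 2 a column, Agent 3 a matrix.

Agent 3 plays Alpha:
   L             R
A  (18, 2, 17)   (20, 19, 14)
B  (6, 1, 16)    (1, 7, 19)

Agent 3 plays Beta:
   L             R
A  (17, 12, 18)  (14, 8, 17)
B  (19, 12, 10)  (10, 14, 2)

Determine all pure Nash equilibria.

No pure-strategy Nash equilibrium.

Agent 1 against (L, Alpha): payoffs 18, 6 → best response A.
Agent 1 against (L, Beta): payoffs 17, 19 → best response B.
Agent 1 against (R, Alpha): payoffs 20, 1 → best response A.
Agent 1 against (R, Beta): payoffs 14, 10 → best response A.
Agent 2 against (A, Alpha): payoffs 2, 19 → best response R.
Agent 2 against (A, Beta): payoffs 12, 8 → best response L.
Agent 2 against (B, Alpha): payoffs 1, 7 → best response R.
Agent 2 against (B, Beta): payoffs 12, 14 → best response R.
Agent 3 against (A, L): payoffs 17, 18 → best response Beta.
Agent 3 against (A, R): payoffs 14, 17 → best response Beta.
Agent 3 against (B, L): payoffs 16, 10 → best response Alpha.
Agent 3 against (B, R): payoffs 19, 2 → best response Alpha.
No profile is a mutual best response for all players.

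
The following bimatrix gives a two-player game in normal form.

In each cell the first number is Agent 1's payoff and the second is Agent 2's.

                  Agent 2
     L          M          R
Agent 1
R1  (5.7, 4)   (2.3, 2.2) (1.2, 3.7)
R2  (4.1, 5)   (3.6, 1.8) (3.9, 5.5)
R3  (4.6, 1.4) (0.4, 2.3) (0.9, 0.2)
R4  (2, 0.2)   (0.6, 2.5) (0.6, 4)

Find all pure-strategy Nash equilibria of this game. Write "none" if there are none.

Check each profile: it is a Nash equilibrium iff no player can strictly gain by switching unilaterally.
(R1, L): Agent 1 gets 5.7, best alternative 4.6; Agent 2 gets 4, best alternative 3.7. No profitable deviation — NE.
(R1, M): Agent 1 can switch to R2 (2.3 → 3.6). Not NE.
(R1, R): Agent 1 can switch to R2 (1.2 → 3.9). Not NE.
(R2, L): Agent 1 can switch to R1 (4.1 → 5.7). Not NE.
(R2, M): Agent 2 can switch to L (1.8 → 5). Not NE.
(R2, R): Agent 1 gets 3.9, best alternative 1.2; Agent 2 gets 5.5, best alternative 5. No profitable deviation — NE.
(R3, L): Agent 1 can switch to R1 (4.6 → 5.7). Not NE.
(R3, M): Agent 1 can switch to R1 (0.4 → 2.3). Not NE.
(R3, R): Agent 1 can switch to R1 (0.9 → 1.2). Not NE.
(R4, L): Agent 1 can switch to R1 (2 → 5.7). Not NE.
(R4, M): Agent 1 can switch to R1 (0.6 → 2.3). Not NE.
(R4, R): Agent 1 can switch to R1 (0.6 → 1.2). Not NE.

Pure-strategy Nash equilibria: (R1, L) and (R2, R)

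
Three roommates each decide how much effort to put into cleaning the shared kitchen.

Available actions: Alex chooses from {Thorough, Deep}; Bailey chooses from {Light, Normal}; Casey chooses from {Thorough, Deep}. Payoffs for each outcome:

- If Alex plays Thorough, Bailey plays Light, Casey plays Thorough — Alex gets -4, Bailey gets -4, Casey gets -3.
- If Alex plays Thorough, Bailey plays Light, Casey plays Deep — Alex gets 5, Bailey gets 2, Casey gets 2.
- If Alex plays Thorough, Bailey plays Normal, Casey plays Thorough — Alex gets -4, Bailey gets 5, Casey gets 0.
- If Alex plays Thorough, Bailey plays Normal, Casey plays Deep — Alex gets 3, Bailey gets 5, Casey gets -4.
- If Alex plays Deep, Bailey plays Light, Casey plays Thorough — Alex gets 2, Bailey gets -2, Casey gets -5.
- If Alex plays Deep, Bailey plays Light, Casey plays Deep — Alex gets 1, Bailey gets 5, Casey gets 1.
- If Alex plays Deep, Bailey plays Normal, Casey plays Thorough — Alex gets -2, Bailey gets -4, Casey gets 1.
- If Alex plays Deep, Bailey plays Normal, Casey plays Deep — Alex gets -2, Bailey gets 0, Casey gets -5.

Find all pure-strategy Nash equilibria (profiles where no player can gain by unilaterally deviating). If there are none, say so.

Alex against (Light, Thorough): payoffs -4, 2 → best response Deep.
Alex against (Light, Deep): payoffs 5, 1 → best response Thorough.
Alex against (Normal, Thorough): payoffs -4, -2 → best response Deep.
Alex against (Normal, Deep): payoffs 3, -2 → best response Thorough.
Bailey against (Thorough, Thorough): payoffs -4, 5 → best response Normal.
Bailey against (Thorough, Deep): payoffs 2, 5 → best response Normal.
Bailey against (Deep, Thorough): payoffs -2, -4 → best response Light.
Bailey against (Deep, Deep): payoffs 5, 0 → best response Light.
Casey against (Thorough, Light): payoffs -3, 2 → best response Deep.
Casey against (Thorough, Normal): payoffs 0, -4 → best response Thorough.
Casey against (Deep, Light): payoffs -5, 1 → best response Deep.
Casey against (Deep, Normal): payoffs 1, -5 → best response Thorough.
No profile is a mutual best response for all players.

No pure-strategy Nash equilibrium.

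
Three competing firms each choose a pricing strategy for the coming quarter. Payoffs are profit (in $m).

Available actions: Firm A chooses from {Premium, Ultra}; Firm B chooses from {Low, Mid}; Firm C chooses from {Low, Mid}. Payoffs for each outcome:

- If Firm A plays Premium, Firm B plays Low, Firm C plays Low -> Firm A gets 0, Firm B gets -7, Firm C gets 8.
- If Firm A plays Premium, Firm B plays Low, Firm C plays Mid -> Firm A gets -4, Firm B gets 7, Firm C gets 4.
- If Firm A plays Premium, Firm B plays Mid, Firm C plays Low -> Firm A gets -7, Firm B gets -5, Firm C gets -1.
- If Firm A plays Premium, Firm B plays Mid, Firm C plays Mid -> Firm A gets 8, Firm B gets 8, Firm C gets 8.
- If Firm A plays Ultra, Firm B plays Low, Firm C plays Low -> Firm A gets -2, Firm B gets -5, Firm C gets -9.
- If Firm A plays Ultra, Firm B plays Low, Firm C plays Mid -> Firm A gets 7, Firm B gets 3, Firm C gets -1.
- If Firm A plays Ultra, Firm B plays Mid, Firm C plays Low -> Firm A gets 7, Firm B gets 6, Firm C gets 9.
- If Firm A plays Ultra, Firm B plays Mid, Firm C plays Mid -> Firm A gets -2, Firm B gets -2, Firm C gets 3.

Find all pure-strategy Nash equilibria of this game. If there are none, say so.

Firm A against (Low, Low): payoffs 0, -2 → best response Premium.
Firm A against (Low, Mid): payoffs -4, 7 → best response Ultra.
Firm A against (Mid, Low): payoffs -7, 7 → best response Ultra.
Firm A against (Mid, Mid): payoffs 8, -2 → best response Premium.
Firm B against (Premium, Low): payoffs -7, -5 → best response Mid.
Firm B against (Premium, Mid): payoffs 7, 8 → best response Mid.
Firm B against (Ultra, Low): payoffs -5, 6 → best response Mid.
Firm B against (Ultra, Mid): payoffs 3, -2 → best response Low.
Firm C against (Premium, Low): payoffs 8, 4 → best response Low.
Firm C against (Premium, Mid): payoffs -1, 8 → best response Mid.
Firm C against (Ultra, Low): payoffs -9, -1 → best response Mid.
Firm C against (Ultra, Mid): payoffs 9, 3 → best response Low.
Mutual best responses: (Premium, Mid, Mid); (Ultra, Low, Mid); (Ultra, Mid, Low).

(Premium, Mid, Mid) and (Ultra, Low, Mid) and (Ultra, Mid, Low)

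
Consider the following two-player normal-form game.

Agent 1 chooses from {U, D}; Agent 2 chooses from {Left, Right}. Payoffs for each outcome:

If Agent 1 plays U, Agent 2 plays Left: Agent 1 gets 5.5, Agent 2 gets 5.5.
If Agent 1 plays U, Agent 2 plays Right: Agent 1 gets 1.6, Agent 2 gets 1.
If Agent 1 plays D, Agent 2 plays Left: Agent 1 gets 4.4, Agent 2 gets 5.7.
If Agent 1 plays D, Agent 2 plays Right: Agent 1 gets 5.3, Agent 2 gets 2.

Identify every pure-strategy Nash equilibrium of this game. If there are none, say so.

(U, Left): Agent 1 gets 5.5, best alternative 4.4; Agent 2 gets 5.5, best alternative 1. No profitable deviation — NE.
(U, Right): Agent 1 can switch to D (1.6 → 5.3). Not NE.
(D, Left): Agent 1 can switch to U (4.4 → 5.5). Not NE.
(D, Right): Agent 2 can switch to Left (2 → 5.7). Not NE.

The unique pure-strategy Nash equilibrium is (U, Left).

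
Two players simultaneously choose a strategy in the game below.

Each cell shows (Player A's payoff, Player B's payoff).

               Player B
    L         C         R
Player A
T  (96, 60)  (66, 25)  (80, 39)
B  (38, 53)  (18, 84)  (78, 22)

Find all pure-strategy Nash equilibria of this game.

Pure NE: (T, L)

For each strategy profile, look for a profitable unilateral deviation.
(T, L): Player A gets 96, best alternative 38; Player B gets 60, best alternative 39. No profitable deviation — NE.
(T, C): Player B can switch to L (25 → 60). Not NE.
(T, R): Player B can switch to L (39 → 60). Not NE.
(B, L): Player A can switch to T (38 → 96). Not NE.
(B, C): Player A can switch to T (18 → 66). Not NE.
(B, R): Player A can switch to T (78 → 80). Not NE.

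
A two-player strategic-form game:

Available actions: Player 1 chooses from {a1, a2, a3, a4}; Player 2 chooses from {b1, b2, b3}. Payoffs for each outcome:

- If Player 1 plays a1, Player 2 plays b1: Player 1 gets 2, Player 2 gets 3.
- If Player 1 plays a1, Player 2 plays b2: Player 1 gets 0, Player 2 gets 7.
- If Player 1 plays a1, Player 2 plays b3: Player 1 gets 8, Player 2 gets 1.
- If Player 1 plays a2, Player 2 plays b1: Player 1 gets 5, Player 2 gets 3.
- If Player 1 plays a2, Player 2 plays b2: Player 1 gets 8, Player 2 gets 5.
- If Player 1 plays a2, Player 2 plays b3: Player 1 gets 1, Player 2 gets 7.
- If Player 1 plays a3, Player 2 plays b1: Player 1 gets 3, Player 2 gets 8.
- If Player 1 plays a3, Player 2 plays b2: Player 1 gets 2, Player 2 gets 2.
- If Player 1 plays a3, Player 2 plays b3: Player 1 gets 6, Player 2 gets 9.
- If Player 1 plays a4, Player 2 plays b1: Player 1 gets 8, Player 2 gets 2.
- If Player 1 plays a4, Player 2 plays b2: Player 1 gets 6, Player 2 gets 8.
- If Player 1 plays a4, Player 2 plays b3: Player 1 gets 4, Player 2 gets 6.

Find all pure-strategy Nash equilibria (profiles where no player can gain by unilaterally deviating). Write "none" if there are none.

(a1, b1): Player 1 can switch to a2 (2 → 5). Not NE.
(a1, b2): Player 1 can switch to a2 (0 → 8). Not NE.
(a1, b3): Player 2 can switch to b1 (1 → 3). Not NE.
(a2, b1): Player 1 can switch to a4 (5 → 8). Not NE.
(a2, b2): Player 2 can switch to b3 (5 → 7). Not NE.
(a2, b3): Player 1 can switch to a1 (1 → 8). Not NE.
(a3, b1): Player 1 can switch to a2 (3 → 5). Not NE.
(a3, b2): Player 1 can switch to a2 (2 → 8). Not NE.
(a3, b3): Player 1 can switch to a1 (6 → 8). Not NE.
(a4, b1): Player 2 can switch to b2 (2 → 8). Not NE.
(The remaining 2 profiles each have a profitable deviation by the same check.)

No pure-strategy Nash equilibrium.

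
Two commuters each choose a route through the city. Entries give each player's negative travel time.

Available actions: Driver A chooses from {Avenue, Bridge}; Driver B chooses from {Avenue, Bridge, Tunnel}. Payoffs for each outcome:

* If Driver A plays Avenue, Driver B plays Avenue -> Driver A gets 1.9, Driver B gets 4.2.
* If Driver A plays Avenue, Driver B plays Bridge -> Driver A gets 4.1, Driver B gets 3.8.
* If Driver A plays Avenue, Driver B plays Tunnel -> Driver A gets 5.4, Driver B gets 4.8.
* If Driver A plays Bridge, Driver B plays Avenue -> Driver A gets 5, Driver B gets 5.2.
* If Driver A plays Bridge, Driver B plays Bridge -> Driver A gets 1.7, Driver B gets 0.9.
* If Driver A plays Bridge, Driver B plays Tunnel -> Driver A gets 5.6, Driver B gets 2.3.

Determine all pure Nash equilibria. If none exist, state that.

Check each profile: it is a Nash equilibrium iff no player can strictly gain by switching unilaterally.
(Avenue, Avenue): Driver A can switch to Bridge (1.9 → 5). Not NE.
(Avenue, Bridge): Driver B can switch to Avenue (3.8 → 4.2). Not NE.
(Avenue, Tunnel): Driver A can switch to Bridge (5.4 → 5.6). Not NE.
(Bridge, Avenue): Driver A gets 5, best alternative 1.9; Driver B gets 5.2, best alternative 2.3. No profitable deviation — NE.
(Bridge, Bridge): Driver A can switch to Avenue (1.7 → 4.1). Not NE.
(Bridge, Tunnel): Driver B can switch to Avenue (2.3 → 5.2). Not NE.

(Bridge, Avenue)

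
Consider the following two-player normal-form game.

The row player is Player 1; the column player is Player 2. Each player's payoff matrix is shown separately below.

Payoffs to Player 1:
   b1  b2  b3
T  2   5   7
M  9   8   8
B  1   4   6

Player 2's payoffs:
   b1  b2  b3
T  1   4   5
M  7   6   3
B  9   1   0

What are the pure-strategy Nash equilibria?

For each strategy profile, look for a profitable unilateral deviation.
(T, b1): Player 1 can switch to M (2 → 9). Not NE.
(T, b2): Player 1 can switch to M (5 → 8). Not NE.
(T, b3): Player 1 can switch to M (7 → 8). Not NE.
(M, b1): Player 1 gets 9, best alternative 2; Player 2 gets 7, best alternative 6. No profitable deviation — NE.
(M, b2): Player 2 can switch to b1 (6 → 7). Not NE.
(M, b3): Player 2 can switch to b1 (3 → 7). Not NE.
(B, b1): Player 1 can switch to T (1 → 2). Not NE.
(B, b2): Player 1 can switch to T (4 → 5). Not NE.
(B, b3): Player 1 can switch to T (6 → 7). Not NE.

The unique pure-strategy Nash equilibrium is (M, b1).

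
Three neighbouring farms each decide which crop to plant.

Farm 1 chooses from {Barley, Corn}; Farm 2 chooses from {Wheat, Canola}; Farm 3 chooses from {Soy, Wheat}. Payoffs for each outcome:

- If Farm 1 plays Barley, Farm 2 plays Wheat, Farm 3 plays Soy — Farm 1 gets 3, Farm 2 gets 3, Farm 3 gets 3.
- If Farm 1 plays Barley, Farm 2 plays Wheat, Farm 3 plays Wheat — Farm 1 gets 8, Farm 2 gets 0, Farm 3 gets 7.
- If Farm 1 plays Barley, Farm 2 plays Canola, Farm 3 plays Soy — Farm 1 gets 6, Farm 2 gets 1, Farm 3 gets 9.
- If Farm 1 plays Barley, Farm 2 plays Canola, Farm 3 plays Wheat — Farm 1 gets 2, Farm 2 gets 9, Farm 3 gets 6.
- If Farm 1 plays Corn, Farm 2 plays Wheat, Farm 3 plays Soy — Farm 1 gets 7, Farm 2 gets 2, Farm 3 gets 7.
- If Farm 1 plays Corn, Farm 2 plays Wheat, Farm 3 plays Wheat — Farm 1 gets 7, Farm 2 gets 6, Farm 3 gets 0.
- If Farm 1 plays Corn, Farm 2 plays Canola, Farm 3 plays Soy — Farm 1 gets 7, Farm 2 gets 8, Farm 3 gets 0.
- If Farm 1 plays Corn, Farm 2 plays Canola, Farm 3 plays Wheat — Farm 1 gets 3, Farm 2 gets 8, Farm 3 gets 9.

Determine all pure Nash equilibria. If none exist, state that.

Farm 1 against (Wheat, Soy): payoffs 3, 7 → best response Corn.
Farm 1 against (Wheat, Wheat): payoffs 8, 7 → best response Barley.
Farm 1 against (Canola, Soy): payoffs 6, 7 → best response Corn.
Farm 1 against (Canola, Wheat): payoffs 2, 3 → best response Corn.
Farm 2 against (Barley, Soy): payoffs 3, 1 → best response Wheat.
Farm 2 against (Barley, Wheat): payoffs 0, 9 → best response Canola.
Farm 2 against (Corn, Soy): payoffs 2, 8 → best response Canola.
Farm 2 against (Corn, Wheat): payoffs 6, 8 → best response Canola.
Farm 3 against (Barley, Wheat): payoffs 3, 7 → best response Wheat.
Farm 3 against (Barley, Canola): payoffs 9, 6 → best response Soy.
Farm 3 against (Corn, Wheat): payoffs 7, 0 → best response Soy.
Farm 3 against (Corn, Canola): payoffs 0, 9 → best response Wheat.
Mutual best responses: (Corn, Canola, Wheat).

Pure NE: (Corn, Canola, Wheat)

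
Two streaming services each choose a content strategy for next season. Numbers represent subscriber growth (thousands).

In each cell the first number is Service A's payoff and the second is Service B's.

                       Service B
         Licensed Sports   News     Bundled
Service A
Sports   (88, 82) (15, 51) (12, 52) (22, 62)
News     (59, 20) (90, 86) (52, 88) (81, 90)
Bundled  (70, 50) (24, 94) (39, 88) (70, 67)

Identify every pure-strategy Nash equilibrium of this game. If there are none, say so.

(Sports, Licensed) and (News, Bundled)

(Sports, Licensed): Service A gets 88, best alternative 70; Service B gets 82, best alternative 62. No profitable deviation — NE.
(Sports, Sports): Service A can switch to News (15 → 90). Not NE.
(Sports, News): Service A can switch to News (12 → 52). Not NE.
(Sports, Bundled): Service A can switch to News (22 → 81). Not NE.
(News, Licensed): Service A can switch to Sports (59 → 88). Not NE.
(News, Sports): Service B can switch to News (86 → 88). Not NE.
(News, News): Service B can switch to Bundled (88 → 90). Not NE.
(News, Bundled): Service A gets 81, best alternative 70; Service B gets 90, best alternative 88. No profitable deviation — NE.
(Bundled, Licensed): Service A can switch to Sports (70 → 88). Not NE.
(Bundled, Sports): Service A can switch to News (24 → 90). Not NE.
(Bundled, News): Service A can switch to News (39 → 52). Not NE.
(Bundled, Bundled): Service A can switch to News (70 → 81). Not NE.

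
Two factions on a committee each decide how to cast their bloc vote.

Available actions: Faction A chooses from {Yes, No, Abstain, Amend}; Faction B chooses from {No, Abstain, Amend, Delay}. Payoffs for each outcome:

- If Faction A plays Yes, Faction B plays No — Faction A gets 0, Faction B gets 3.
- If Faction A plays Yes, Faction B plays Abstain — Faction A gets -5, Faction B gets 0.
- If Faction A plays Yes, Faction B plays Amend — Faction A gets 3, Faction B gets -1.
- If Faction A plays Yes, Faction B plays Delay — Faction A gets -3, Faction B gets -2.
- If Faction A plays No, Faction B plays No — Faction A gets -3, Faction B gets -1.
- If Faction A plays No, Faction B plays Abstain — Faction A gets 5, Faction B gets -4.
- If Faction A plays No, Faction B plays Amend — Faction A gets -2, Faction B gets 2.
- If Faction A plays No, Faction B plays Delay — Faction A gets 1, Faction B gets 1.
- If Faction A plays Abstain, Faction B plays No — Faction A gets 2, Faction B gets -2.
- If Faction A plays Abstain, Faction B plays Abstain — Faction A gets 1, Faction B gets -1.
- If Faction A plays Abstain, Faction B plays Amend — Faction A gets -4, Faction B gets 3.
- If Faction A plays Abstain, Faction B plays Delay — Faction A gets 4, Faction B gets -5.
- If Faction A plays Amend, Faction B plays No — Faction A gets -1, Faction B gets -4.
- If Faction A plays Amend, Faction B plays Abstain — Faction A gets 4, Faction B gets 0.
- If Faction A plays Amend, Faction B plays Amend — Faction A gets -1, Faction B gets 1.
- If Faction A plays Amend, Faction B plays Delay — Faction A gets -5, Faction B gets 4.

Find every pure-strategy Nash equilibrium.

This game has no pure Nash equilibrium.

(Yes, No): Faction A can switch to Abstain (0 → 2). Not NE.
(Yes, Abstain): Faction A can switch to No (-5 → 5). Not NE.
(Yes, Amend): Faction B can switch to No (-1 → 3). Not NE.
(Yes, Delay): Faction A can switch to No (-3 → 1). Not NE.
(No, No): Faction A can switch to Yes (-3 → 0). Not NE.
(No, Abstain): Faction B can switch to No (-4 → -1). Not NE.
(No, Amend): Faction A can switch to Yes (-2 → 3). Not NE.
(No, Delay): Faction A can switch to Abstain (1 → 4). Not NE.
(Abstain, No): Faction B can switch to Abstain (-2 → -1). Not NE.
(Abstain, Abstain): Faction A can switch to No (1 → 5). Not NE.
(Abstain, Amend): Faction A can switch to Yes (-4 → 3). Not NE.
(Abstain, Delay): Faction B can switch to No (-5 → -2). Not NE.
(The remaining 4 profiles each have a profitable deviation by the same check.)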